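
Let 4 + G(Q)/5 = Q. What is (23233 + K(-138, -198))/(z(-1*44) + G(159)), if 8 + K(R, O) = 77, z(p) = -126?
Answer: 23302/649 ≈ 35.904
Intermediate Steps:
K(R, O) = 69 (K(R, O) = -8 + 77 = 69)
G(Q) = -20 + 5*Q
(23233 + K(-138, -198))/(z(-1*44) + G(159)) = (23233 + 69)/(-126 + (-20 + 5*159)) = 23302/(-126 + (-20 + 795)) = 23302/(-126 + 775) = 23302/649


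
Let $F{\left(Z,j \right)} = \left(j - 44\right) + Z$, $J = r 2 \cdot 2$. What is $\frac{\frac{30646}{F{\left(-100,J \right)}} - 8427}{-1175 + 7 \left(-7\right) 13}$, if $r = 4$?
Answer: $\frac{554651}{115968} \approx 4.7828$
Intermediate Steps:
$J = 16$ ($J = 4 \cdot 2 \cdot 2 = 8 \cdot 2 = 16$)
$F{\left(Z,j \right)} = -44 + Z + j$ ($F{\left(Z,j \right)} = \left(-44 + j\right) + Z = -44 + Z + j$)
$\frac{\frac{30646}{F{\left(-100,J \right)}} - 8427}{-1175 + 7 \left(-7\right) 13} = \frac{\frac{30646}{-44 - 100 + 16} - 8427}{-1175 + 7 \left(-7\right) 13} = \frac{\frac{30646}{-128} - 8427}{-1175 - 637} = \frac{30646 \left(- \frac{1}{128}\right) - 8427}{-1175 - 637} = \frac{- \frac{15323}{64} - 8427}{-1812} = \left(- \frac{554651}{64}\right) \left(- \frac{1}{1812}\right) = \frac{554651}{115968}$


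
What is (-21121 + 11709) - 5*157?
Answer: -10197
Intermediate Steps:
(-21121 + 11709) - 5*157 = -9412 - 785 = -10197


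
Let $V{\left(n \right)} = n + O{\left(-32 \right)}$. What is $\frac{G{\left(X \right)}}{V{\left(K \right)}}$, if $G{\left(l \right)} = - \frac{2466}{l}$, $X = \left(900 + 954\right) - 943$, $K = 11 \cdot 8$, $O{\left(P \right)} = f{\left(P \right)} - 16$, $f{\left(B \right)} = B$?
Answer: $- \frac{1233}{18220} \approx -0.067673$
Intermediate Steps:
$O{\left(P \right)} = -16 + P$ ($O{\left(P \right)} = P - 16 = -16 + P$)
$K = 88$
$X = 911$ ($X = 1854 - 943 = 911$)
$V{\left(n \right)} = -48 + n$ ($V{\left(n \right)} = n - 48 = -48 + n$)
$\frac{G{\left(X \right)}}{V{\left(K \right)}} = \frac{\left(-2466\right) \frac{1}{911}}{-48 + 88} = \frac{\left(-2466\right) \frac{1}{911}}{40} = \left(- \frac{2466}{911}\right) \frac{1}{40} = - \frac{1233}{18220}$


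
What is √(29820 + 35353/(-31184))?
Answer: √1812319606123/7796 ≈ 172.68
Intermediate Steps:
√(29820 + 35353/(-31184)) = √(29820 + 35353*(-1/31184)) = √(29820 - 35353/31184) = √(929871527/31184) = √1812319606123/7796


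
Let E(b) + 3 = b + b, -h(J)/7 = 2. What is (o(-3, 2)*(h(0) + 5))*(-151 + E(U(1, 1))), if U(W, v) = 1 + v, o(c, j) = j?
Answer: 2700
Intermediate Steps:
h(J) = -14 (h(J) = -7*2 = -14)
E(b) = -3 + 2*b (E(b) = -3 + (b + b) = -3 + 2*b)
(o(-3, 2)*(h(0) + 5))*(-151 + E(U(1, 1))) = (2*(-14 + 5))*(-151 + (-3 + 2*(1 + 1))) = (2*(-9))*(-151 + (-3 + 2*2)) = -18*(-151 + (-3 + 4)) = -18*(-151 + 1) = -18*(-150) = 2700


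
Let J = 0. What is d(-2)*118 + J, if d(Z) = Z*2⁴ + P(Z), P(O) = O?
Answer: -4012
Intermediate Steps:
d(Z) = 17*Z (d(Z) = Z*2⁴ + Z = Z*16 + Z = 16*Z + Z = 17*Z)
d(-2)*118 + J = (17*(-2))*118 + 0 = -34*118 + 0 = -4012 + 0 = -4012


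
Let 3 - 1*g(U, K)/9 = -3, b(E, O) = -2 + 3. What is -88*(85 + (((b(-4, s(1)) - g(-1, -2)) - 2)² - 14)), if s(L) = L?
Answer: -272448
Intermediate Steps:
b(E, O) = 1
g(U, K) = 54 (g(U, K) = 27 - 9*(-3) = 27 + 27 = 54)
-88*(85 + (((b(-4, s(1)) - g(-1, -2)) - 2)² - 14)) = -88*(85 + (((1 - 1*54) - 2)² - 14)) = -88*(85 + (((1 - 54) - 2)² - 14)) = -88*(85 + ((-53 - 2)² - 14)) = -88*(85 + ((-55)² - 14)) = -88*(85 + (3025 - 14)) = -88*(85 + 3011) = -88*3096 = -272448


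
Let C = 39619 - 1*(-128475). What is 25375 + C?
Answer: 193469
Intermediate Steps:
C = 168094 (C = 39619 + 128475 = 168094)
25375 + C = 25375 + 168094 = 193469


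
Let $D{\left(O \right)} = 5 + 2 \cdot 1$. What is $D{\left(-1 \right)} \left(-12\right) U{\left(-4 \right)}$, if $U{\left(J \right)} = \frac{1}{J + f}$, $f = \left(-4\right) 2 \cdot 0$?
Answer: $21$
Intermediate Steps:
$f = 0$ ($f = \left(-8\right) 0 = 0$)
$D{\left(O \right)} = 7$ ($D{\left(O \right)} = 5 + 2 = 7$)
$U{\left(J \right)} = \frac{1}{J}$ ($U{\left(J \right)} = \frac{1}{J + 0} = \frac{1}{J}$)
$D{\left(-1 \right)} \left(-12\right) U{\left(-4 \right)} = \frac{7 \left(-12\right)}{-4} = \left(-84\right) \left(- \frac{1}{4}\right) = 21$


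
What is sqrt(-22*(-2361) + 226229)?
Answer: sqrt(278171) ≈ 527.42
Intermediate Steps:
sqrt(-22*(-2361) + 226229) = sqrt(51942 + 226229) = sqrt(278171)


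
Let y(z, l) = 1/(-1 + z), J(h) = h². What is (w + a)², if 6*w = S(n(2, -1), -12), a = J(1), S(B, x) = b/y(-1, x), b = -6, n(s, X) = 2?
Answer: 9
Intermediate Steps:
S(B, x) = 12 (S(B, x) = -6/(1/(-1 - 1)) = -6/(1/(-2)) = -6/(-½) = -6*(-2) = 12)
a = 1 (a = 1² = 1)
w = 2 (w = (⅙)*12 = 2)
(w + a)² = (2 + 1)² = 3² = 9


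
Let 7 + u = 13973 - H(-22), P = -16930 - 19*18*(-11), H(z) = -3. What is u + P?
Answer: 801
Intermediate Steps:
P = -13168 (P = -16930 - 342*(-11) = -16930 + 3762 = -13168)
u = 13969 (u = -7 + (13973 - 1*(-3)) = -7 + (13973 + 3) = -7 + 13976 = 13969)
u + P = 13969 - 13168 = 801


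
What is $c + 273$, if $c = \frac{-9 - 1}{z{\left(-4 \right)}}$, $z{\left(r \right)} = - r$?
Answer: $\frac{541}{2} \approx 270.5$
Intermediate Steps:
$c = - \frac{5}{2}$ ($c = \frac{-9 - 1}{\left(-1\right) \left(-4\right)} = \frac{1}{4} \left(-10\right) = - \frac{5}{2} \approx -2.5$)
$c + 273 = - \frac{5}{2} + 273 = \frac{541}{2}$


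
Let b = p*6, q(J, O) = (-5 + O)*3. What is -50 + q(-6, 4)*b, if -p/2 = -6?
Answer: -266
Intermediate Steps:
p = 12 (p = -2*(-6) = 12)
q(J, O) = -15 + 3*O
b = 72 (b = 12*6 = 72)
-50 + q(-6, 4)*b = -50 + (-15 + 3*4)*72 = -50 + (-15 + 12)*72 = -50 - 3*72 = -50 - 216 = -266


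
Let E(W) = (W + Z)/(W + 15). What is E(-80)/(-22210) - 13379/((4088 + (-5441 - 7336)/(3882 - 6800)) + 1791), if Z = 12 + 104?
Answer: -28179682679068/12392074330675 ≈ -2.2740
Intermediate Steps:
Z = 116
E(W) = (116 + W)/(15 + W) (E(W) = (W + 116)/(W + 15) = (116 + W)/(15 + W))
E(-80)/(-22210) - 13379/((4088 + (-5441 - 7336)/(3882 - 6800)) + 1791) = ((116 - 80)/(15 - 80))/(-22210) - 13379/((4088 + (-5441 - 7336)/(3882 - 6800)) + 1791) = (36/(-65))*(-1/22210) - 13379/((4088 - 12777/(-2918)) + 1791) = -1/65*36*(-1/22210) - 13379/((4088 - 12777*(-1/2918)) + 1791) = -36/65*(-1/22210) - 13379/((4088 + 12777/2918) + 1791) = 18/721825 - 13379/(11941561/2918 + 1791) = 18/721825 - 13379/17167699/2918 = 18/721825 - 13379*2918/17167699 = 18/721825 - 39039922/17167699 = -28179682679068/12392074330675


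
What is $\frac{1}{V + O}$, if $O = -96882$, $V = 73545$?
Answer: $- \frac{1}{23337} \approx -4.285 \cdot 10^{-5}$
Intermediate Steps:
$\frac{1}{V + O} = \frac{1}{73545 - 96882} = \frac{1}{-23337} = - \frac{1}{23337}$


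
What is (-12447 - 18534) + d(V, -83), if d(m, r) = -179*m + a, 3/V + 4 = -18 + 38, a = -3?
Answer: -496281/16 ≈ -31018.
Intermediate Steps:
V = 3/16 (V = 3/(-4 + (-18 + 38)) = 3/(-4 + 20) = 3/16 ≈ 0.18750)
d(m, r) = -3 - 179*m (d(m, r) = -179*m - 3 = -3 - 179*m)
(-12447 - 18534) + d(V, -83) = (-12447 - 18534) + (-3 - 179*3/16) = -30981 + (-3 - 537/16) = -30981 - 585/16 = -496281/16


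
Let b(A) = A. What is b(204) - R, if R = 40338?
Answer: -40134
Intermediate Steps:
b(204) - R = 204 - 1*40338 = 204 - 40338 = -40134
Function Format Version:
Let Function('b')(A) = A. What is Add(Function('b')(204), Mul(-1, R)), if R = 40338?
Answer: -40134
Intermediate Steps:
Add(Function('b')(204), Mul(-1, R)) = Add(204, Mul(-1, 40338)) = Add(204, -40338) = -40134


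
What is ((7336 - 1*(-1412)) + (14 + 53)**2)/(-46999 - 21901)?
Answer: -13237/68900 ≈ -0.19212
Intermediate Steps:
((7336 - 1*(-1412)) + (14 + 53)**2)/(-46999 - 21901) = ((7336 + 1412) + 67**2)/(-68900) = (8748 + 4489)*(-1/68900) = 13237*(-1/68900) = -13237/68900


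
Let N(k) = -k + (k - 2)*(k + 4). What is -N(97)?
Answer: -9498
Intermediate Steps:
N(k) = -k + (-2 + k)*(4 + k)
-N(97) = -(-8 + 97 + 97**2) = -(-8 + 97 + 9409) = -1*9498 = -9498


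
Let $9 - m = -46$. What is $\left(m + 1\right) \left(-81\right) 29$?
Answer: $-131544$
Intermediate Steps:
$m = 55$ ($m = 9 - -46 = 9 + 46 = 55$)
$\left(m + 1\right) \left(-81\right) 29 = \left(55 + 1\right) \left(-81\right) 29 = 56 \left(-81\right) 29 = \left(-4536\right) 29 = -131544$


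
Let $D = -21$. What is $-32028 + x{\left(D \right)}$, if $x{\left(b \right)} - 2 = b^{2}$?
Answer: $-31585$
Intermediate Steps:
$x{\left(b \right)} = 2 + b^{2}$
$-32028 + x{\left(D \right)} = -32028 + \left(2 + \left(-21\right)^{2}\right) = -32028 + \left(2 + 441\right) = -32028 + 443 = -31585$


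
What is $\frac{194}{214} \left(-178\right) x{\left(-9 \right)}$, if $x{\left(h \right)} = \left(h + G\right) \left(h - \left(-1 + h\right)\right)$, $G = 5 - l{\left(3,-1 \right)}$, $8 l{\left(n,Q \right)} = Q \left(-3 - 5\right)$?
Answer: $\frac{86330}{107} \approx 806.82$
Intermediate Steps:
$l{\left(n,Q \right)} = - Q$ ($l{\left(n,Q \right)} = \frac{Q \left(-3 - 5\right)}{8} = \frac{Q \left(-8\right)}{8} = \frac{\left(-8\right) Q}{8} = - Q$)
$G = 4$ ($G = 5 - \left(-1\right) \left(-1\right) = 5 - 1 = 4$)
$x{\left(h \right)} = 4 + h$ ($x{\left(h \right)} = \left(h + 4\right) \left(h - \left(-1 + h\right)\right) = \left(4 + h\right) \left(h - \left(-1 + h\right)\right) = \left(4 + h\right) 1 = 4 + h$)
$\frac{194}{214} \left(-178\right) x{\left(-9 \right)} = \frac{194}{214} \left(-178\right) \left(4 - 9\right) = 194 \cdot \frac{1}{214} \left(-178\right) \left(-5\right) = \frac{97}{107} \left(-178\right) \left(-5\right) = \left(- \frac{17266}{107}\right) \left(-5\right) = \frac{86330}{107}$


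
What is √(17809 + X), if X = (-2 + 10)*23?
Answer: √17993 ≈ 134.14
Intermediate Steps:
X = 184 (X = 8*23 = 184)
√(17809 + X) = √(17809 + 184) = √17993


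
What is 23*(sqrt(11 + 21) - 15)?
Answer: -345 + 92*sqrt(2) ≈ -214.89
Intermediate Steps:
23*(sqrt(11 + 21) - 15) = 23*(sqrt(32) - 15) = 23*(4*sqrt(2) - 15) = 23*(-15 + 4*sqrt(2)) = -345 + 92*sqrt(2)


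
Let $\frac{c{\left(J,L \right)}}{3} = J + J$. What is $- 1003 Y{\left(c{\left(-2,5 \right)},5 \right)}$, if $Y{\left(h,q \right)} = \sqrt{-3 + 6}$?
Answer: $- 1003 \sqrt{3} \approx -1737.2$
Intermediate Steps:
$c{\left(J,L \right)} = 6 J$ ($c{\left(J,L \right)} = 3 \left(J + J\right) = 3 \cdot 2 J = 6 J$)
$Y{\left(h,q \right)} = \sqrt{3}$
$- 1003 Y{\left(c{\left(-2,5 \right)},5 \right)} = - 1003 \sqrt{3}$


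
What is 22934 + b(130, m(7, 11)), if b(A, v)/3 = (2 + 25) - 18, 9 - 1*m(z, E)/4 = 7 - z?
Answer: 22961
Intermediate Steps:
m(z, E) = 8 + 4*z (m(z, E) = 36 - 4*(7 - z) = 36 + (-28 + 4*z) = 8 + 4*z)
b(A, v) = 27 (b(A, v) = 3*((2 + 25) - 18) = 3*(27 - 18) = 3*9 = 27)
22934 + b(130, m(7, 11)) = 22934 + 27 = 22961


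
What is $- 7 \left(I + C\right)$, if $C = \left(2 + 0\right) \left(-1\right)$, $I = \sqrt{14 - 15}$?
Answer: $14 - 7 i \approx 14.0 - 7.0 i$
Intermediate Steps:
$I = i$ ($I = \sqrt{-1} = i \approx 1.0 i$)
$C = -2$ ($C = 2 \left(-1\right) = -2$)
$- 7 \left(I + C\right) = - 7 \left(i - 2\right) = - 7 \left(-2 + i\right) = 14 - 7 i$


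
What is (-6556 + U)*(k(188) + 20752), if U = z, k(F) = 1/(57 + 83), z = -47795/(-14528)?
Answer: -276576281139213/2033920 ≈ -1.3598e+8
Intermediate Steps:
z = 47795/14528 (z = -47795*(-1/14528) = 47795/14528 ≈ 3.2899)
k(F) = 1/140
U = 47795/14528 ≈ 3.2899
(-6556 + U)*(k(188) + 20752) = (-6556 + 47795/14528)*(1/140 + 20752) = -95197773/14528*2905281/140 = -276576281139213/2033920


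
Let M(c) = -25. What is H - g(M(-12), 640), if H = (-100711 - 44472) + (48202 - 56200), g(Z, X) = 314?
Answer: -153495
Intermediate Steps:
H = -153181 (H = -145183 - 7998 = -153181)
H - g(M(-12), 640) = -153181 - 1*314 = -153181 - 314 = -153495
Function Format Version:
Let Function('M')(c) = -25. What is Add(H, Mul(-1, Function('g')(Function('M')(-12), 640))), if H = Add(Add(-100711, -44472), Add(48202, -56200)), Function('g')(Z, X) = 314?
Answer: -153495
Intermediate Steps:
H = -153181 (H = Add(-145183, -7998) = -153181)
Add(H, Mul(-1, Function('g')(Function('M')(-12), 640))) = Add(-153181, Mul(-1, 314)) = Add(-153181, -314) = -153495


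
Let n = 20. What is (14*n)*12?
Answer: 3360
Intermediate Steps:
(14*n)*12 = (14*20)*12 = 280*12 = 3360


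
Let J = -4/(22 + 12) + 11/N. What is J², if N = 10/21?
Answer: 15264649/28900 ≈ 528.19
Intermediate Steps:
N = 10/21 (N = 10*(1/21) = 10/21 ≈ 0.47619)
J = 3907/170 (J = -4/(22 + 12) + 11/(10/21) = -4/34 + 11*(21/10) = -4*1/34 + 231/10 = -2/17 + 231/10 = 3907/170 ≈ 22.982)
J² = (3907/170)² = 15264649/28900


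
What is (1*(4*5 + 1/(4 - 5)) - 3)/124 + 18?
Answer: 562/31 ≈ 18.129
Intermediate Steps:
(1*(4*5 + 1/(4 - 5)) - 3)/124 + 18 = (1*(20 + 1/(-1)) - 3)*(1/124) + 18 = (1*(20 - 1) - 3)*(1/124) + 18 = (1*19 - 3)*(1/124) + 18 = (19 - 3)*(1/124) + 18 = 16*(1/124) + 18 = 4/31 + 18 = 562/31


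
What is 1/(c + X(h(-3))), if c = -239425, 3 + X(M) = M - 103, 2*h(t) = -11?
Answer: -2/479073 ≈ -4.1747e-6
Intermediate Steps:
h(t) = -11/2 (h(t) = (½)*(-11) = -11/2)
X(M) = -106 + M (X(M) = -3 + (M - 103) = -3 + (-103 + M) = -106 + M)
1/(c + X(h(-3))) = 1/(-239425 + (-106 - 11/2)) = 1/(-239425 - 223/2) = 1/(-479073/2) = -2/479073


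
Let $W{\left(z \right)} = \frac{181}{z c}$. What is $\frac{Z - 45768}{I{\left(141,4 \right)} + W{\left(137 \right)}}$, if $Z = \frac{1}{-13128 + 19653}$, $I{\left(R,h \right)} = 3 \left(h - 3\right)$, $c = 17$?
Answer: $- \frac{695523707471}{46771200} \approx -14871.0$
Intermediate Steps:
$I{\left(R,h \right)} = -9 + 3 h$ ($I{\left(R,h \right)} = 3 \left(-3 + h\right) = -9 + 3 h$)
$W{\left(z \right)} = \frac{181}{17 z}$ ($W{\left(z \right)} = \frac{181}{z 17} = \frac{181}{17 z}$)
$Z = \frac{1}{6525} \approx 0.00015326$
$\frac{Z - 45768}{I{\left(141,4 \right)} + W{\left(137 \right)}} = \frac{\frac{1}{6525} - 45768}{\left(-9 + 3 \cdot 4\right) + \frac{181}{17 \cdot 137}} = - \frac{298636199}{6525 \left(\left(-9 + 12\right) + \frac{181}{17} \cdot \frac{1}{137}\right)} = - \frac{298636199}{6525 \left(3 + \frac{181}{2329}\right)} = - \frac{298636199}{6525 \cdot \frac{7168}{2329}} = \left(- \frac{298636199}{6525}\right) \frac{2329}{7168} = - \frac{695523707471}{46771200}$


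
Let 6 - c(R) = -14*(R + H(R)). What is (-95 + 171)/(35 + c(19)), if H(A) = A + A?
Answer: 76/839 ≈ 0.090584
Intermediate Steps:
H(A) = 2*A
c(R) = 6 + 42*R (c(R) = 6 - (-14)*(R + 2*R) = 6 - (-14)*3*R = 6 - (-42)*R = 6 + 42*R)
(-95 + 171)/(35 + c(19)) = (-95 + 171)/(35 + (6 + 42*19)) = 76/(35 + (6 + 798)) = 76/(35 + 804) = 76/839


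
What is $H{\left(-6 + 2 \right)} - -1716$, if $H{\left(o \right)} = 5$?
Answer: $1721$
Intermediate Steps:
$H{\left(-6 + 2 \right)} - -1716 = 5 - -1716 = 5 + 1716 = 1721$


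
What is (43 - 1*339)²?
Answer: 87616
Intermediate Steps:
(43 - 1*339)² = (43 - 339)² = (-296)² = 87616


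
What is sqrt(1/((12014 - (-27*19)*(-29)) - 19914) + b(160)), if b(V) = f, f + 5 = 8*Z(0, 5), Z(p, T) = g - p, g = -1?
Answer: I*sqrt(6744315254)/22777 ≈ 3.6056*I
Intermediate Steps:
Z(p, T) = -1 - p
f = -13 (f = -5 + 8*(-1 - 1*0) = -5 + 8*(-1 + 0) = -5 + 8*(-1) = -5 - 8 = -13)
b(V) = -13
sqrt(1/((12014 - (-27*19)*(-29)) - 19914) + b(160)) = sqrt(1/((12014 - (-27*19)*(-29)) - 19914) - 13) = sqrt(1/((12014 - (-513)*(-29)) - 19914) - 13) = sqrt(1/((12014 - 1*14877) - 19914) - 13) = sqrt(1/((12014 - 14877) - 19914) - 13) = sqrt(1/(-2863 - 19914) - 13) = sqrt(1/(-22777) - 13) = sqrt(-1/22777 - 13) = sqrt(-296102/22777) = I*sqrt(6744315254)/22777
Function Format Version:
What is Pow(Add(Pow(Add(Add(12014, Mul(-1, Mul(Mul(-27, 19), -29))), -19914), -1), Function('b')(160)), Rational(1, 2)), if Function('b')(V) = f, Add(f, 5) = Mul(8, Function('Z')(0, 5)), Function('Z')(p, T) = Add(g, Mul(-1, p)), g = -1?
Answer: Mul(Rational(1, 22777), I, Pow(6744315254, Rational(1, 2))) ≈ Mul(3.6056, I)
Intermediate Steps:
Function('Z')(p, T) = Add(-1, Mul(-1, p))
f = -13 (f = Add(-5, Mul(8, Add(-1, Mul(-1, 0)))) = Add(-5, Mul(8, Add(-1, 0))) = Add(-5, Mul(8, -1)) = Add(-5, -8) = -13)
Function('b')(V) = -13
Pow(Add(Pow(Add(Add(12014, Mul(-1, Mul(Mul(-27, 19), -29))), -19914), -1), Function('b')(160)), Rational(1, 2)) = Pow(Add(Pow(Add(Add(12014, Mul(-1, Mul(Mul(-27, 19), -29))), -19914), -1), -13), Rational(1, 2)) = Pow(Add(Pow(Add(Add(12014, Mul(-1, Mul(-513, -29))), -19914), -1), -13), Rational(1, 2)) = Pow(Add(Pow(Add(Add(12014, Mul(-1, 14877)), -19914), -1), -13), Rational(1, 2)) = Pow(Add(Pow(Add(Add(12014, -14877), -19914), -1), -13), Rational(1, 2)) = Pow(Add(Pow(Add(-2863, -19914), -1), -13), Rational(1, 2)) = Pow(Add(Pow(-22777, -1), -13), Rational(1, 2)) = Pow(Add(Rational(-1, 22777), -13), Rational(1, 2)) = Pow(Rational(-296102, 22777), Rational(1, 2)) = Mul(Rational(1, 22777), I, Pow(6744315254, Rational(1, 2)))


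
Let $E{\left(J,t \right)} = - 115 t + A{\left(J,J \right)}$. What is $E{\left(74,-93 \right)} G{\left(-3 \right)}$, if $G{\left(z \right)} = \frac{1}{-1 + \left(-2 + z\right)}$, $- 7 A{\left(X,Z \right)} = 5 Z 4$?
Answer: $- \frac{73385}{42} \approx -1747.3$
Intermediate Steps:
$A{\left(X,Z \right)} = - \frac{20 Z}{7}$ ($A{\left(X,Z \right)} = - \frac{5 Z 4}{7} = - \frac{20 Z}{7}$)
$G{\left(z \right)} = \frac{1}{-3 + z}$
$E{\left(J,t \right)} = - 115 t - \frac{20 J}{7}$
$E{\left(74,-93 \right)} G{\left(-3 \right)} = \frac{\left(-115\right) \left(-93\right) - \frac{1480}{7}}{-3 - 3} = \frac{10695 - \frac{1480}{7}}{-6} = \frac{73385}{7} \left(- \frac{1}{6}\right) = - \frac{73385}{42}$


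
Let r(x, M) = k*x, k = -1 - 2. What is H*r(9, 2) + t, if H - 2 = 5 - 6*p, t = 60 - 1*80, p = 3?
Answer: 277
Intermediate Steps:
k = -3
t = -20 (t = 60 - 80 = -20)
r(x, M) = -3*x
H = -11 (H = 2 + (5 - 6*3) = 2 + (5 - 18) = 2 - 13 = -11)
H*r(9, 2) + t = -(-33)*9 - 20 = -11*(-27) - 20 = 297 - 20 = 277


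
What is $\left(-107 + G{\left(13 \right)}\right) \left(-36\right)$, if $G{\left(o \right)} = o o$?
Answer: $-2232$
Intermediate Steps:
$G{\left(o \right)} = o^{2}$
$\left(-107 + G{\left(13 \right)}\right) \left(-36\right) = \left(-107 + 13^{2}\right) \left(-36\right) = \left(-107 + 169\right) \left(-36\right) = 62 \left(-36\right) = -2232$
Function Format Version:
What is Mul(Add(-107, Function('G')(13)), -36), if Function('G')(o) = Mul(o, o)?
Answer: -2232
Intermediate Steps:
Function('G')(o) = Pow(o, 2)
Mul(Add(-107, Function('G')(13)), -36) = Mul(Add(-107, Pow(13, 2)), -36) = Mul(Add(-107, 169), -36) = Mul(62, -36) = -2232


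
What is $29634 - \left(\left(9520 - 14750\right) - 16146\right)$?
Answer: $51010$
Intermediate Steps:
$29634 - \left(\left(9520 - 14750\right) - 16146\right) = 29634 - \left(-5230 - 16146\right) = 29634 - -21376 = 29634 + 21376 = 51010$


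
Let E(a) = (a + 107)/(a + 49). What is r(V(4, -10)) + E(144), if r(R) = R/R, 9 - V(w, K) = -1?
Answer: 444/193 ≈ 2.3005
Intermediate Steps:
V(w, K) = 10 (V(w, K) = 9 - 1*(-1) = 9 + 1 = 10)
E(a) = (107 + a)/(49 + a)
r(R) = 1
r(V(4, -10)) + E(144) = 1 + (107 + 144)/(49 + 144) = 1 + 251/193 = 444/193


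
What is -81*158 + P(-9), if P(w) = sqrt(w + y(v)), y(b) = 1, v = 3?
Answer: -12798 + 2*I*sqrt(2) ≈ -12798.0 + 2.8284*I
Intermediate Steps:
P(w) = sqrt(1 + w) (P(w) = sqrt(w + 1) = sqrt(1 + w))
-81*158 + P(-9) = -81*158 + sqrt(1 - 9) = -12798 + sqrt(-8) = -12798 + 2*I*sqrt(2)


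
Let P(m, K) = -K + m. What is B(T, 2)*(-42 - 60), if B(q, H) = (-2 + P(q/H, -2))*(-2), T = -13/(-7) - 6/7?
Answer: 102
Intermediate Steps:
T = 1 (T = -13*(-⅐) - 6*⅐ = 13/7 - 6/7 = 1)
P(m, K) = m - K
B(q, H) = -2*q/H (B(q, H) = (-2 + (q/H - 1*(-2)))*(-2) = (-2 + (q/H + 2))*(-2) = (-2 + (2 + q/H))*(-2) = (q/H)*(-2) = -2*q/H)
B(T, 2)*(-42 - 60) = (-2*1/2)*(-42 - 60) = -2*1*½*(-102) = -1*(-102) = 102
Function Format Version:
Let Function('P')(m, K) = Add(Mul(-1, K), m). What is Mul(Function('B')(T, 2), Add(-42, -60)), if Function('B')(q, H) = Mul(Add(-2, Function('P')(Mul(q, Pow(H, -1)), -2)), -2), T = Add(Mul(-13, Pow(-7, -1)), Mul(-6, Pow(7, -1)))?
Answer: 102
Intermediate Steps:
T = 1 (T = Add(Mul(-13, Rational(-1, 7)), Mul(-6, Rational(1, 7))) = Add(Rational(13, 7), Rational(-6, 7)) = 1)
Function('P')(m, K) = Add(m, Mul(-1, K))
Function('B')(q, H) = Mul(-2, q, Pow(H, -1)) (Function('B')(q, H) = Mul(Add(-2, Add(Mul(q, Pow(H, -1)), Mul(-1, -2))), -2) = Mul(Add(-2, Add(Mul(q, Pow(H, -1)), 2)), -2) = Mul(Add(-2, Add(2, Mul(q, Pow(H, -1)))), -2) = Mul(Mul(q, Pow(H, -1)), -2) = Mul(-2, q, Pow(H, -1)))
Mul(Function('B')(T, 2), Add(-42, -60)) = Mul(Mul(-2, 1, Pow(2, -1)), Add(-42, -60)) = Mul(Mul(-2, 1, Rational(1, 2)), -102) = Mul(-1, -102) = 102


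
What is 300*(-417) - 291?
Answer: -125391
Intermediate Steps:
300*(-417) - 291 = -125100 - 291 = -125391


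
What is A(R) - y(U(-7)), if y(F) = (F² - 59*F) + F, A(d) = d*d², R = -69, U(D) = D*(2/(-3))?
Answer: -2954341/9 ≈ -3.2826e+5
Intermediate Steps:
U(D) = -2*D/3 (U(D) = D*(2*(-⅓)) = D*(-⅔) = -2*D/3)
A(d) = d³
y(F) = F² - 58*F
A(R) - y(U(-7)) = (-69)³ - (-⅔*(-7))*(-58 - ⅔*(-7)) = -328509 - 14*(-58 + 14/3)/3 = -328509 - 14*(-160)/(3*3) = -328509 - 1*(-2240/9) = -328509 + 2240/9 = -2954341/9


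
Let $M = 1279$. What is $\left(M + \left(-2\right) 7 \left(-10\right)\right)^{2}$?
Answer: $2013561$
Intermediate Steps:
$\left(M + \left(-2\right) 7 \left(-10\right)\right)^{2} = \left(1279 + \left(-2\right) 7 \left(-10\right)\right)^{2} = \left(1279 - -140\right)^{2} = \left(1279 + 140\right)^{2} = 1419^{2} = 2013561$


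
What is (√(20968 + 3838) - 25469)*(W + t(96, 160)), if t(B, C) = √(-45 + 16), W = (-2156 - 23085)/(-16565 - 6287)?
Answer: -(25241 + 22852*I*√29)*(25469 - √24806)/22852 ≈ -27958.0 - 1.3631e+5*I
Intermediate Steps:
W = 25241/22852 (W = -25241/(-22852) = -25241*(-1/22852) = 25241/22852 ≈ 1.1045)
t(B, C) = I*√29 (t(B, C) = √(-29) = I*√29)
(√(20968 + 3838) - 25469)*(W + t(96, 160)) = (√(20968 + 3838) - 25469)*(25241/22852 + I*√29) = (√24806 - 25469)*(25241/22852 + I*√29) = (-25469 + √24806)*(25241/22852 + I*√29)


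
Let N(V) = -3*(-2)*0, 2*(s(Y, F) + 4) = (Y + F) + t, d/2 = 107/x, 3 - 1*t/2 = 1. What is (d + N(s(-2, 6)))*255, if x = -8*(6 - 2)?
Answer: -27285/16 ≈ -1705.3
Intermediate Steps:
t = 4 (t = 6 - 2*1 = 6 - 2 = 4)
x = -32 (x = -8*4 = -32)
d = -107/16 (d = 2*(107/(-32)) = 2*(107*(-1/32)) = 2*(-107/32) = -107/16 ≈ -6.6875)
s(Y, F) = -2 + F/2 + Y/2 (s(Y, F) = -4 + ((Y + F) + 4)/2 = -4 + ((F + Y) + 4)/2 = -4 + (4 + F + Y)/2 = -4 + (2 + F/2 + Y/2) = -2 + F/2 + Y/2)
N(V) = 0 (N(V) = 6*0 = 0)
(d + N(s(-2, 6)))*255 = (-107/16 + 0)*255 = -107/16*255 = -27285/16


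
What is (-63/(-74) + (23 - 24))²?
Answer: 121/5476 ≈ 0.022096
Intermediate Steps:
(-63/(-74) + (23 - 24))² = (-63*(-1/74) - 1)² = (63/74 - 1)² = (-11/74)² = 121/5476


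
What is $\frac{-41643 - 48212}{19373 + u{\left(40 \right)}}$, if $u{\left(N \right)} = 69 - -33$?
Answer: $- \frac{17971}{3895} \approx -4.6139$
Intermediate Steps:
$u{\left(N \right)} = 102$ ($u{\left(N \right)} = 69 + 33 = 102$)
$\frac{-41643 - 48212}{19373 + u{\left(40 \right)}} = \frac{-41643 - 48212}{19373 + 102} = - \frac{89855}{19475} = \left(-89855\right) \frac{1}{19475} = - \frac{17971}{3895}$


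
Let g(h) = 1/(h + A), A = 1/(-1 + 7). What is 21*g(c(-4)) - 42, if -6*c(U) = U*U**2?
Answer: -2604/65 ≈ -40.062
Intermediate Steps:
A = 1/6 ≈ 0.16667
c(U) = -U**3/6 (c(U) = -U*U**2/6 = -U**3/6)
g(h) = 1/(1/6 + h) (g(h) = 1/(h + 1/6) = 1/(1/6 + h))
21*g(c(-4)) - 42 = 21*(6/(1 + 6*(-1/6*(-4)**3))) - 42 = 21*(6/(1 + 6*(-1/6*(-64)))) - 42 = 21*(6/(1 + 6*(32/3))) - 42 = 21*(6/(1 + 64)) - 42 = 21*(6/65) - 42 = 126/65 - 42 = -2604/65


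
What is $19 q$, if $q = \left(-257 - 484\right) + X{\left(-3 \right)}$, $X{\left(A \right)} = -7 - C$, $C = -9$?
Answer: $-14041$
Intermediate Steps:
$X{\left(A \right)} = 2$ ($X{\left(A \right)} = -7 - -9 = -7 + 9 = 2$)
$q = -739$ ($q = \left(-257 - 484\right) + 2 = -741 + 2 = -739$)
$19 q = 19 \left(-739\right) = -14041$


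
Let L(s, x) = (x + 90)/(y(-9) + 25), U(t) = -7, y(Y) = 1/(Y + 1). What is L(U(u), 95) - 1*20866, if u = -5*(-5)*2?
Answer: -4150854/199 ≈ -20859.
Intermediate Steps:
u = 50 (u = 25*2 = 50)
y(Y) = 1/(1 + Y)
L(s, x) = 720/199 + 8*x/199 (L(s, x) = (x + 90)/(1/(1 - 9) + 25) = (90 + x)/(1/(-8) + 25) = (90 + x)/(-⅛ + 25) = (90 + x)/(199/8) = (90 + x)*(8/199) = 720/199 + 8*x/199)
L(U(u), 95) - 1*20866 = (720/199 + (8/199)*95) - 1*20866 = (720/199 + 760/199) - 20866 = 1480/199 - 20866 = -4150854/199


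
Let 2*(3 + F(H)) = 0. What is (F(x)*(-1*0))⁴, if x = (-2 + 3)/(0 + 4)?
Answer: 0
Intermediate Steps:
x = ¼ (x = 1/4 = 1*(¼) = ¼ ≈ 0.25000)
F(H) = -3 (F(H) = -3 + (½)*0 = -3 + 0 = -3)
(F(x)*(-1*0))⁴ = (-(-3)*0)⁴ = (-3*0)⁴ = 0⁴ = 0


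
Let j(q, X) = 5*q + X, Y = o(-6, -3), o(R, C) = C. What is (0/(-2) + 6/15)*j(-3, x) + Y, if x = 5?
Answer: -7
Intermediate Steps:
Y = -3
j(q, X) = X + 5*q
(0/(-2) + 6/15)*j(-3, x) + Y = (0/(-2) + 6/15)*(5 + 5*(-3)) - 3 = (0*(-½) + 6*(1/15))*(5 - 15) - 3 = (0 + ⅖)*(-10) - 3 = (⅖)*(-10) - 3 = -4 - 3 = -7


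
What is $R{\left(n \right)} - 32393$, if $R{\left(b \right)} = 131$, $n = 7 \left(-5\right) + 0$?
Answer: $-32262$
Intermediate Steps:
$n = -35$ ($n = -35 + 0 = -35$)
$R{\left(n \right)} - 32393 = 131 - 32393 = -32262$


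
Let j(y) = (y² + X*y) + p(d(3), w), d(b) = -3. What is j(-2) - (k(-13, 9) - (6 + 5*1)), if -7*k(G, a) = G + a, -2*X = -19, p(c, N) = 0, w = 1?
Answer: -32/7 ≈ -4.5714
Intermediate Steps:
X = 19/2 (X = -½*(-19) = 19/2 ≈ 9.5000)
k(G, a) = -G/7 - a/7 (k(G, a) = -(G + a)/7 = -G/7 - a/7)
j(y) = y² + 19*y/2 (j(y) = (y² + 19*y/2) + 0 = y² + 19*y/2)
j(-2) - (k(-13, 9) - (6 + 5*1)) = (½)*(-2)*(19 + 2*(-2)) - ((-⅐*(-13) - ⅐*9) - (6 + 5*1)) = (½)*(-2)*(19 - 4) - ((13/7 - 9/7) - (6 + 5)) = (½)*(-2)*15 - (4/7 - 1*11) = -15 - (4/7 - 11) = -15 - 1*(-73/7) = -15 + 73/7 = -32/7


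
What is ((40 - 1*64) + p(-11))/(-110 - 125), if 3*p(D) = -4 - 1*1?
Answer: 77/705 ≈ 0.10922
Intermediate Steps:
p(D) = -5/3 (p(D) = (-4 - 1*1)/3 = (-4 - 1)/3 = (⅓)*(-5) = -5/3)
((40 - 1*64) + p(-11))/(-110 - 125) = ((40 - 1*64) - 5/3)/(-110 - 125) = ((40 - 64) - 5/3)/(-235) = -(-24 - 5/3)/235 = -1/235*(-77/3) = 77/705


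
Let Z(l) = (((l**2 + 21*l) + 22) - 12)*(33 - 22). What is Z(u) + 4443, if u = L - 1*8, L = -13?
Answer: 4553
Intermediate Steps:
u = -21 (u = -13 - 1*8 = -13 - 8 = -21)
Z(l) = 110 + 11*l**2 + 231*l (Z(l) = ((22 + l**2 + 21*l) - 12)*11 = (10 + l**2 + 21*l)*11 = 110 + 11*l**2 + 231*l)
Z(u) + 4443 = (110 + 11*(-21)**2 + 231*(-21)) + 4443 = (110 + 11*441 - 4851) + 4443 = (110 + 4851 - 4851) + 4443 = 110 + 4443 = 4553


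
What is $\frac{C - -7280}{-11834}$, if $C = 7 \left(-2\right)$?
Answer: $- \frac{3633}{5917} \approx -0.61399$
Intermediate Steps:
$C = -14$
$\frac{C - -7280}{-11834} = \frac{-14 - -7280}{-11834} = \left(-14 + 7280\right) \left(- \frac{1}{11834}\right) = 7266 \left(- \frac{1}{11834}\right) = - \frac{3633}{5917}$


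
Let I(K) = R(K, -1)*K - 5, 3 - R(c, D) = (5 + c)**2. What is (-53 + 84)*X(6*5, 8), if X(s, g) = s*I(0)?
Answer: -4650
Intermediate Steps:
R(c, D) = 3 - (5 + c)**2
I(K) = -5 + K*(3 - (5 + K)**2) (I(K) = (3 - (5 + K)**2)*K - 5 = K*(3 - (5 + K)**2) - 5 = -5 + K*(3 - (5 + K)**2))
X(s, g) = -5*s (X(s, g) = s*(-5 - 1*0*(-3 + (5 + 0)**2)) = s*(-5 - 1*0*(-3 + 5**2)) = s*(-5 - 1*0*(-3 + 25)) = s*(-5 - 1*0*22) = s*(-5 + 0) = s*(-5) = -5*s)
(-53 + 84)*X(6*5, 8) = (-53 + 84)*(-30*5) = 31*(-5*30) = 31*(-150) = -4650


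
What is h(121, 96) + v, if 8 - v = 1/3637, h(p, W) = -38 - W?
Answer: -458263/3637 ≈ -126.00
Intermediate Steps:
v = 29095/3637 (v = 8 - 1/3637 = 29095/3637 ≈ 7.9997)
h(121, 96) + v = (-38 - 1*96) + 29095/3637 = (-38 - 96) + 29095/3637 = -134 + 29095/3637 = -458263/3637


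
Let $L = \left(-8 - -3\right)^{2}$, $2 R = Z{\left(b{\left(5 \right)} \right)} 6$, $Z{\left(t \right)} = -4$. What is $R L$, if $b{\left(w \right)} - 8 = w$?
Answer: $-300$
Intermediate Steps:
$b{\left(w \right)} = 8 + w$
$R = -12$ ($R = \frac{\left(-4\right) 6}{2} = \frac{1}{2} \left(-24\right) = -12$)
$L = 25$ ($L = \left(-8 + 3\right)^{2} = \left(-5\right)^{2} = 25$)
$R L = \left(-12\right) 25 = -300$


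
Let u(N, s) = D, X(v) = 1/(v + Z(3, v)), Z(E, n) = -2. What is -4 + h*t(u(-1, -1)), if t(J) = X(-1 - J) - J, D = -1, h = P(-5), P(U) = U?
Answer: -13/2 ≈ -6.5000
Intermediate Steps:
h = -5
X(v) = 1/(-2 + v) (X(v) = 1/(v - 2) = 1/(-2 + v))
u(N, s) = -1
t(J) = 1/(-3 - J) - J (t(J) = 1/(-2 + (-1 - J)) - J = 1/(-3 - J) - J)
-4 + h*t(u(-1, -1)) = -4 - 5*(-1 - 1*(-1)*(3 - 1))/(3 - 1) = -4 - 5*(-1 - 1*(-1)*2)/2 = -4 - 5*(-1 + 2)/2 = -4 - 5/2 = -13/2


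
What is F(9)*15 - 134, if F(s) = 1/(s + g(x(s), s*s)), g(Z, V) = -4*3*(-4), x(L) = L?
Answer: -2541/19 ≈ -133.74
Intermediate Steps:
g(Z, V) = 48 (g(Z, V) = -12*(-4) = 48)
F(s) = 1/(48 + s) (F(s) = 1/(s + 48) = 1/(48 + s))
F(9)*15 - 134 = 15/(48 + 9) - 134 = 15/57 - 134 = (1/57)*15 - 134 = 5/19 - 134 = -2541/19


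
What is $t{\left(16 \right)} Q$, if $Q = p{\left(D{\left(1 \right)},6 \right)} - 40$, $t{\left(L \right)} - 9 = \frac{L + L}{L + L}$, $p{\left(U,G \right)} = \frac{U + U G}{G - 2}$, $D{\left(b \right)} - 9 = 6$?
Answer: $- \frac{275}{2} \approx -137.5$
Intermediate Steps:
$D{\left(b \right)} = 15$ ($D{\left(b \right)} = 9 + 6 = 15$)
$p{\left(U,G \right)} = \frac{U + G U}{-2 + G}$
$t{\left(L \right)} = 10$ ($t{\left(L \right)} = 9 + \frac{L + L}{L + L} = 9 + \frac{2 L}{2 L} = 9 + 2 L \frac{1}{2 L} = 9 + 1 = 10$)
$Q = - \frac{55}{4}$ ($Q = \frac{15 \left(1 + 6\right)}{-2 + 6} - 40 = 15 \cdot \frac{1}{4} \cdot 7 - 40 = \frac{105}{4} - 40 = - \frac{55}{4} \approx -13.75$)
$t{\left(16 \right)} Q = 10 \left(- \frac{55}{4}\right) = - \frac{275}{2}$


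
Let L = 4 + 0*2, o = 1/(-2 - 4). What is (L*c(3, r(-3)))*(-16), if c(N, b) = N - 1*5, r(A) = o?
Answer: 128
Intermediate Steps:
o = -⅙ (o = 1/(-6) = -⅙ ≈ -0.16667)
r(A) = -⅙
L = 4 (L = 4 + 0 = 4)
c(N, b) = -5 + N (c(N, b) = N - 5 = -5 + N)
(L*c(3, r(-3)))*(-16) = (4*(-5 + 3))*(-16) = (4*(-2))*(-16) = -8*(-16) = 128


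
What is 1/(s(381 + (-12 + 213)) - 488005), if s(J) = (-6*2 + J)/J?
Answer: -97/47336390 ≈ -2.0492e-6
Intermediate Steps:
s(J) = (-12 + J)/J
1/(s(381 + (-12 + 213)) - 488005) = 1/((-12 + (381 + (-12 + 213)))/(381 + (-12 + 213)) - 488005) = 1/((-12 + (381 + 201))/(381 + 201) - 488005) = 1/((-12 + 582)/582 - 488005) = 1/((1/582)*570 - 488005) = 1/(95/97 - 488005) = 1/(-47336390/97) = -97/47336390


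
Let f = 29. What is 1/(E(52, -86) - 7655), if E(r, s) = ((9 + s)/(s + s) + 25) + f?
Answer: -172/1307295 ≈ -0.00013157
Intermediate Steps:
E(r, s) = 54 + (9 + s)/(2*s) (E(r, s) = ((9 + s)/(s + s) + 25) + 29 = ((9 + s)/((2*s)) + 25) + 29 = ((9 + s)*(1/(2*s)) + 25) + 29 = ((9 + s)/(2*s) + 25) + 29 = (25 + (9 + s)/(2*s)) + 29 = 54 + (9 + s)/(2*s))
1/(E(52, -86) - 7655) = 1/((½)*(9 + 109*(-86))/(-86) - 7655) = 1/((½)*(-1/86)*(9 - 9374) - 7655) = 1/((½)*(-1/86)*(-9365) - 7655) = 1/(9365/172 - 7655) = 1/(-1307295/172) = -172/1307295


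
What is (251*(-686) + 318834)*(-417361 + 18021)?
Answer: -58562412320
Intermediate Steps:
(251*(-686) + 318834)*(-417361 + 18021) = (-172186 + 318834)*(-399340) = 146648*(-399340) = -58562412320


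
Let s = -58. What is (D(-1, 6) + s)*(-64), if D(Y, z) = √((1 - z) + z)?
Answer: 3648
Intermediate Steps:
D(Y, z) = 1 (D(Y, z) = √1 = 1)
(D(-1, 6) + s)*(-64) = (1 - 58)*(-64) = -57*(-64) = 3648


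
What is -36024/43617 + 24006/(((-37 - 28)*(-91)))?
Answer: 5673386/1755065 ≈ 3.2326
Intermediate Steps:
-36024/43617 + 24006/(((-37 - 28)*(-91))) = -36024*1/43617 + 24006/((-65*(-91))) = -12008/14539 + 24006/5915 = 5673386/1755065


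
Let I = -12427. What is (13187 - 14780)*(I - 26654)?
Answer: 62256033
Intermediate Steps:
(13187 - 14780)*(I - 26654) = (13187 - 14780)*(-12427 - 26654) = -1593*(-39081) = 62256033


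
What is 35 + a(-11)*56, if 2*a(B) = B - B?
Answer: 35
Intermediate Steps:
a(B) = 0 (a(B) = (B - B)/2 = (1/2)*0 = 0)
35 + a(-11)*56 = 35 + 0*56 = 35 + 0 = 35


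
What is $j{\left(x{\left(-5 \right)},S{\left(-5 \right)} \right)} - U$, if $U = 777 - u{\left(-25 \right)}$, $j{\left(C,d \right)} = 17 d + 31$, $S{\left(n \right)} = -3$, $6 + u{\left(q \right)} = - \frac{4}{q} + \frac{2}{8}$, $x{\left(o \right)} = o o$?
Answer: $- \frac{80259}{100} \approx -802.59$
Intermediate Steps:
$x{\left(o \right)} = o^{2}$
$u{\left(q \right)} = - \frac{23}{4} - \frac{4}{q}$ ($u{\left(q \right)} = -6 + \left(- \frac{4}{q} + \frac{2}{8}\right) = -6 + \left(- \frac{4}{q} + 2 \cdot \frac{1}{8}\right) = -6 + \left(- \frac{4}{q} + \frac{1}{4}\right) = -6 + \left(\frac{1}{4} - \frac{4}{q}\right) = - \frac{23}{4} - \frac{4}{q}$)
$j{\left(C,d \right)} = 31 + 17 d$
$U = \frac{78259}{100}$ ($U = 777 - \left(- \frac{23}{4} - \frac{4}{-25}\right) = 777 - \left(- \frac{23}{4} - - \frac{4}{25}\right) = 777 - \left(- \frac{23}{4} + \frac{4}{25}\right) = 777 - - \frac{559}{100} = 777 + \frac{559}{100} = \frac{78259}{100} \approx 782.59$)
$j{\left(x{\left(-5 \right)},S{\left(-5 \right)} \right)} - U = \left(31 + 17 \left(-3\right)\right) - \frac{78259}{100} = \left(31 - 51\right) - \frac{78259}{100} = -20 - \frac{78259}{100} = - \frac{80259}{100}$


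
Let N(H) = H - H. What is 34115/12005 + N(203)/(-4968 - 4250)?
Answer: 6823/2401 ≈ 2.8417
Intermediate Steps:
N(H) = 0
34115/12005 + N(203)/(-4968 - 4250) = 34115/12005 + 0/(-4968 - 4250) = 34115*(1/12005) + 0/(-9218) = 6823/2401 + 0*(-1/9218) = 6823/2401 + 0 = 6823/2401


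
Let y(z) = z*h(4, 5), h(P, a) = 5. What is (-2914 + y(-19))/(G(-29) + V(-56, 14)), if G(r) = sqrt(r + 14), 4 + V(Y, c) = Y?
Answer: 12036/241 + 1003*I*sqrt(15)/1205 ≈ 49.942 + 3.2237*I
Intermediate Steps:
V(Y, c) = -4 + Y
G(r) = sqrt(14 + r)
y(z) = 5*z (y(z) = z*5 = 5*z)
(-2914 + y(-19))/(G(-29) + V(-56, 14)) = (-2914 + 5*(-19))/(sqrt(14 - 29) + (-4 - 56)) = (-2914 - 95)/(sqrt(-15) - 60) = -3009/(I*sqrt(15) - 60) = -3009/(-60 + I*sqrt(15))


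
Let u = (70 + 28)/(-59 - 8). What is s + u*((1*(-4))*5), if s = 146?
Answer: 11742/67 ≈ 175.25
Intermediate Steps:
u = -98/67 (u = 98/(-67) = 98*(-1/67) = -98/67 ≈ -1.4627)
s + u*((1*(-4))*5) = 146 - 98*1*(-4)*5/67 = 146 - (-392)*5/67 = 146 - 98/67*(-20) = 146 + 1960/67 = 11742/67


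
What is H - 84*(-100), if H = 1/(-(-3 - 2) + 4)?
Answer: 75601/9 ≈ 8400.1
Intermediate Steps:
H = ⅑ (H = 1/(-1*(-5) + 4) = 1/(5 + 4) = 1/9 = ⅑ ≈ 0.11111)
H - 84*(-100) = ⅑ - 84*(-100) = ⅑ + 8400 = 75601/9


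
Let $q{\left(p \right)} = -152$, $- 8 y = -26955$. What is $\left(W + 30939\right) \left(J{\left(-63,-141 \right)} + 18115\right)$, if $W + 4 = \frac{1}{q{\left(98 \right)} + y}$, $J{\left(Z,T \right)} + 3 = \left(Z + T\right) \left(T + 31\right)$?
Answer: $\frac{32288961177096}{25739} \approx 1.2545 \cdot 10^{9}$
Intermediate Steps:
$y = \frac{26955}{8}$ ($y = \left(- \frac{1}{8}\right) \left(-26955\right) = \frac{26955}{8} \approx 3369.4$)
$J{\left(Z,T \right)} = -3 + \left(31 + T\right) \left(T + Z\right)$ ($J{\left(Z,T \right)} = -3 + \left(Z + T\right) \left(T + 31\right) = -3 + \left(T + Z\right) \left(31 + T\right) = -3 + \left(31 + T\right) \left(T + Z\right)$)
$W = - \frac{102948}{25739}$ ($W = -4 + \frac{1}{-152 + \frac{26955}{8}} = -4 + \frac{1}{\frac{25739}{8}} = -4 + \frac{8}{25739} = - \frac{102948}{25739} \approx -3.9997$)
$\left(W + 30939\right) \left(J{\left(-63,-141 \right)} + 18115\right) = \left(- \frac{102948}{25739} + 30939\right) \left(\left(-3 + \left(-141\right)^{2} + 31 \left(-141\right) + 31 \left(-63\right) - -8883\right) + 18115\right) = \frac{796235973 \left(\left(-3 + 19881 - 4371 - 1953 + 8883\right) + 18115\right)}{25739} = \frac{796235973 \left(22437 + 18115\right)}{25739} = \frac{796235973}{25739} \cdot 40552 = \frac{32288961177096}{25739}$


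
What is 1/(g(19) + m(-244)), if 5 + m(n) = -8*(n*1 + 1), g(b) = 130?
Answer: 1/2069 ≈ 0.00048333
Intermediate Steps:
m(n) = -13 - 8*n (m(n) = -5 - 8*(n*1 + 1) = -5 - 8*(n + 1) = -5 - 8*(1 + n) = -5 + (-8 - 8*n) = -13 - 8*n)
1/(g(19) + m(-244)) = 1/(130 + (-13 - 8*(-244))) = 1/(130 + (-13 + 1952)) = 1/(130 + 1939) = 1/2069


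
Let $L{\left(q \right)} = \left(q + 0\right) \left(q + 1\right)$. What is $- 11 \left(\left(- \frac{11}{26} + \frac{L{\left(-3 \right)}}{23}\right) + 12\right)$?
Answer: $- \frac{77869}{598} \approx -130.22$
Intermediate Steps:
$L{\left(q \right)} = q \left(1 + q\right)$
$- 11 \left(\left(- \frac{11}{26} + \frac{L{\left(-3 \right)}}{23}\right) + 12\right) = - 11 \left(\left(- \frac{11}{26} + \frac{\left(-3\right) \left(1 - 3\right)}{23}\right) + 12\right) = - 11 \left(\left(\left(-11\right) \frac{1}{26} + \left(-3\right) \left(-2\right) \frac{1}{23}\right) + 12\right) = - 11 \left(\left(- \frac{11}{26} + 6 \cdot \frac{1}{23}\right) + 12\right) = - 11 \left(\left(- \frac{11}{26} + \frac{6}{23}\right) + 12\right) = - 11 \left(- \frac{97}{598} + 12\right) = \left(-11\right) \frac{7079}{598} = - \frac{77869}{598}$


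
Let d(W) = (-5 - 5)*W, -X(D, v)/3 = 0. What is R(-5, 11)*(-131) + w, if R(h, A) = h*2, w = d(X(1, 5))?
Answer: 1310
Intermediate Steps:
X(D, v) = 0 (X(D, v) = -3*0 = 0)
d(W) = -10*W
w = 0 (w = -10*0 = 0)
R(h, A) = 2*h
R(-5, 11)*(-131) + w = (2*(-5))*(-131) + 0 = -10*(-131) + 0 = 1310 + 0 = 1310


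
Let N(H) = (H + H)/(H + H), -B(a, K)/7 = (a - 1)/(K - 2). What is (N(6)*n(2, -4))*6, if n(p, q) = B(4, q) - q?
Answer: 45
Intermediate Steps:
B(a, K) = -7*(-1 + a)/(-2 + K) (B(a, K) = -7*(a - 1)/(K - 2) = -7*(-1 + a)/(-2 + K))
N(H) = 1 (N(H) = (2*H)/((2*H)) = (2*H)*(1/(2*H)) = 1)
n(p, q) = -q - 21/(-2 + q) (n(p, q) = 7*(1 - 1*4)/(-2 + q) - q = 7*(1 - 4)/(-2 + q) - q = 7*(-3)/(-2 + q) - q = -21/(-2 + q) - q = -q - 21/(-2 + q))
(N(6)*n(2, -4))*6 = (1*((-21 - 1*(-4)*(-2 - 4))/(-2 - 4)))*6 = (1*((-21 - 1*(-4)*(-6))/(-6)))*6 = (1*(-(-21 - 24)/6))*6 = (1*(-1/6*(-45)))*6 = (1*(15/2))*6 = (15/2)*6 = 45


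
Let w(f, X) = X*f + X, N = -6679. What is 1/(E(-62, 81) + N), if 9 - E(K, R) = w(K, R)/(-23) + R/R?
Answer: -23/158374 ≈ -0.00014523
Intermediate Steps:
w(f, X) = X + X*f
E(K, R) = 8 + R*(1 + K)/23 (E(K, R) = 9 - ((R*(1 + K))/(-23) + R/R) = 9 - ((R*(1 + K))*(-1/23) + 1) = 9 - (-R*(1 + K)/23 + 1) = 9 - (1 - R*(1 + K)/23) = 9 + (-1 + R*(1 + K)/23) = 8 + R*(1 + K)/23)
1/(E(-62, 81) + N) = 1/((8 + (1/23)*81*(1 - 62)) - 6679) = 1/((8 + (1/23)*81*(-61)) - 6679) = 1/((8 - 4941/23) - 6679) = 1/(-4757/23 - 6679) = 1/(-158374/23) = -23/158374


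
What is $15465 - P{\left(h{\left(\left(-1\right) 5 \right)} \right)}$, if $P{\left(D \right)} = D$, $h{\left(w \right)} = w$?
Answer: $15470$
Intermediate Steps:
$15465 - P{\left(h{\left(\left(-1\right) 5 \right)} \right)} = 15465 - \left(-1\right) 5 = 15465 - -5 = 15465 + 5 = 15470$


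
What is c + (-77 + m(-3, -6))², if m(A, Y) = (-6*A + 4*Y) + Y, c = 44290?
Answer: 52211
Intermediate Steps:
m(A, Y) = -6*A + 5*Y
c + (-77 + m(-3, -6))² = 44290 + (-77 + (-6*(-3) + 5*(-6)))² = 44290 + (-77 + (18 - 30))² = 44290 + (-77 - 12)² = 44290 + (-89)² = 44290 + 7921 = 52211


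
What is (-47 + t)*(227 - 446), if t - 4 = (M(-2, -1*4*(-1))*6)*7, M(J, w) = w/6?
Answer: 3285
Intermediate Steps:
M(J, w) = w/6 (M(J, w) = w*(1/6) = w/6)
t = 32 (t = 4 + (((-1*4*(-1))/6)*6)*7 = 4 + (((-4*(-1))/6)*6)*7 = 4 + (((1/6)*4)*6)*7 = 4 + ((2/3)*6)*7 = 4 + 4*7 = 4 + 28 = 32)
(-47 + t)*(227 - 446) = (-47 + 32)*(227 - 446) = -15*(-219) = 3285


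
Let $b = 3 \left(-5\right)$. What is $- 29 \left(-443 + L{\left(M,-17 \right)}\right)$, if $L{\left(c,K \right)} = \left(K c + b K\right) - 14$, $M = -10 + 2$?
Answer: $1914$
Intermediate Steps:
$M = -8$
$b = -15$
$L{\left(c,K \right)} = -14 - 15 K + K c$ ($L{\left(c,K \right)} = \left(K c - 15 K\right) - 14 = \left(- 15 K + K c\right) - 14 = -14 - 15 K + K c$)
$- 29 \left(-443 + L{\left(M,-17 \right)}\right) = - 29 \left(-443 - -377\right) = - 29 \left(-443 + \left(-14 + 255 + 136\right)\right) = - 29 \left(-443 + 377\right) = \left(-29\right) \left(-66\right) = 1914$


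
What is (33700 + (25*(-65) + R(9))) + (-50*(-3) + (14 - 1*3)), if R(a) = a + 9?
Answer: 32254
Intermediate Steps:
R(a) = 9 + a
(33700 + (25*(-65) + R(9))) + (-50*(-3) + (14 - 1*3)) = (33700 + (25*(-65) + (9 + 9))) + (-50*(-3) + (14 - 1*3)) = (33700 + (-1625 + 18)) + (150 + (14 - 3)) = (33700 - 1607) + (150 + 11) = 32093 + 161 = 32254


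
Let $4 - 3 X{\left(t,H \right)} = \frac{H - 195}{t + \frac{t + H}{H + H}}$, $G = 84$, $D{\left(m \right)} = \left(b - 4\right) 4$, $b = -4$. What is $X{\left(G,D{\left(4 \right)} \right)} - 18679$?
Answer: $- \frac{74576291}{3993} \approx -18677.0$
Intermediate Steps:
$D{\left(m \right)} = -32$ ($D{\left(m \right)} = \left(-4 - 4\right) 4 = \left(-8\right) 4 = -32$)
$X{\left(t,H \right)} = \frac{4}{3} - \frac{-195 + H}{3 \left(t + \frac{H + t}{2 H}\right)}$ ($X{\left(t,H \right)} = \frac{4}{3} - \frac{\left(H - 195\right) \frac{1}{t + \frac{t + H}{H + H}}}{3} = \frac{4}{3} - \frac{\left(-195 + H\right) \frac{1}{t + \frac{H + t}{2 H}}}{3} = \frac{4}{3} - \frac{\frac{1}{t + \frac{H + t}{2 H}} \left(-195 + H\right)}{3} = \frac{4}{3} - \frac{-195 + H}{3 \left(t + \frac{H + t}{2 H}\right)}$)
$X{\left(G,D{\left(4 \right)} \right)} - 18679 = \frac{2 \left(- \left(-32\right)^{2} + 2 \cdot 84 + 197 \left(-32\right) + 4 \left(-32\right) 84\right)}{3 \left(-32 + 84 + 2 \left(-32\right) 84\right)} - 18679 = \frac{2 \left(\left(-1\right) 1024 + 168 - 6304 - 10752\right)}{3 \left(-32 + 84 - 5376\right)} - 18679 = \frac{2 \left(-1024 + 168 - 6304 - 10752\right)}{3 \left(-5324\right)} - 18679 = \frac{2}{3} \left(- \frac{1}{5324}\right) \left(-17912\right) - 18679 = \frac{8956}{3993} - 18679 = - \frac{74576291}{3993}$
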